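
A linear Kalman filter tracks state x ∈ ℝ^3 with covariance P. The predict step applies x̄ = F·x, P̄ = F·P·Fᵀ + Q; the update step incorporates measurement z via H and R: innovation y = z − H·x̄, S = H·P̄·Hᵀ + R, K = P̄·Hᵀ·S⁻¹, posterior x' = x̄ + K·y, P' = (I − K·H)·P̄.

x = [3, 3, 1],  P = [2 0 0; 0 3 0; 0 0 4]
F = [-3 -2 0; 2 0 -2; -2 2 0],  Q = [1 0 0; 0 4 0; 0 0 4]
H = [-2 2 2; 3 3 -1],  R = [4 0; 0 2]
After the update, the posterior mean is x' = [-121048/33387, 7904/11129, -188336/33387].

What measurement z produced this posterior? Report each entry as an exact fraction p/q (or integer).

z = [-3, -3]

x̄ = F·x = [-15, 4, 0]
P̄ = F·P·Fᵀ + Q = [31 -12 0; -12 28 -8; 0 -8 24]
S = H·P̄·Hᵀ + R = [368 -98; -98 389]
K = P̄·Hᵀ·S⁻¹ = [-6967/33387 3137/33387; 2532/11129 2240/11129; 1936/33387 -3632/33387]
x' − x̄ = [379757/33387, -36612/11129, -188336/33387] = K·y
y = (KᵀK)⁻¹·Kᵀ·(x' − x̄) = [-41, 30]
z = y + H·x̄ = [-41, 30] + [38, -33] = [-3, -3]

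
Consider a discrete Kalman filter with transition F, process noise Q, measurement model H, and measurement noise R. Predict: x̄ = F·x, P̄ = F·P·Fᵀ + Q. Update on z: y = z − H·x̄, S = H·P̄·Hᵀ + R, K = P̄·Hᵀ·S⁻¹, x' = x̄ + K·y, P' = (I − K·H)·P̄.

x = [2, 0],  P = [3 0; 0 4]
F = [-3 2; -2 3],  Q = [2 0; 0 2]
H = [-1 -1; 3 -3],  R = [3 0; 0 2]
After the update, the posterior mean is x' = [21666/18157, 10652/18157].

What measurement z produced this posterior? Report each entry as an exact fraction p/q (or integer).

x̄ = F·x = [-6, -4]
P̄ = F·P·Fᵀ + Q = [45 42; 42 50]
S = H·P̄·Hᵀ + R = [182 15; 15 101]
K = P̄·Hᵀ·S⁻¹ = [-8922/18157 2943/18157; -8932/18157 -2988/18157]
x' − x̄ = [130608/18157, 83280/18157] = K·y
y = (KᵀK)⁻¹·Kᵀ·(x' − x̄) = [-12, 8]
z = y + H·x̄ = [-12, 8] + [10, -6] = [-2, 2]

z = [-2, 2]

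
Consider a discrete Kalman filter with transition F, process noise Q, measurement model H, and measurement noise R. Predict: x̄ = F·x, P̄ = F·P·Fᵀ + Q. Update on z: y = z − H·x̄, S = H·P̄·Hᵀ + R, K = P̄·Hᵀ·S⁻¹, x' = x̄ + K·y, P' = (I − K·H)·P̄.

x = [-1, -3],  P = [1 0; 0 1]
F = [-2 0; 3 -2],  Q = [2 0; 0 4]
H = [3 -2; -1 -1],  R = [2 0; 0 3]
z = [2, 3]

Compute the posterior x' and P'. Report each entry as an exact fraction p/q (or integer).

x̄ = F·x = [2, 3]
P̄ = F·P·Fᵀ + Q = [6 -6; -6 17]
y = z − H·x̄ = [2, 8]
S = H·P̄·Hᵀ + R = [196 22; 22 14]
K = P̄·Hᵀ·S⁻¹ = [21/113 -33/113; -243/1130 -253/565]
x' = x̄ + K·y = [4/113, -572/565]
P' = (I − K·H)·P̄ = [48/113 51/113; 51/113 504/565]

x' = [4/113, -572/565]
P' = [48/113 51/113; 51/113 504/565]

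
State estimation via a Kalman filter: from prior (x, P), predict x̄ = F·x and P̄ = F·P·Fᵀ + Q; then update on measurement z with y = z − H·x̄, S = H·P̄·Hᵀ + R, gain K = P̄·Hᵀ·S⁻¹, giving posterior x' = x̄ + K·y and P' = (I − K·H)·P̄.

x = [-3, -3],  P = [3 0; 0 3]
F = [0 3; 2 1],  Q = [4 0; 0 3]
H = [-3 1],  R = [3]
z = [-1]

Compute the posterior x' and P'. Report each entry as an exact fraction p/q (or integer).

x' = [-103/41, -681/82]
P' = [95/41 243/41; 243/41 1449/82]

x̄ = F·x = [-9, -9]
P̄ = F·P·Fᵀ + Q = [31 9; 9 18]
y = z − H·x̄ = [-19]
S = H·P̄·Hᵀ + R = [246]
K = P̄·Hᵀ·S⁻¹ = [-14/41; -3/82]
x' = x̄ + K·y = [-103/41, -681/82]
P' = (I − K·H)·P̄ = [95/41 243/41; 243/41 1449/82]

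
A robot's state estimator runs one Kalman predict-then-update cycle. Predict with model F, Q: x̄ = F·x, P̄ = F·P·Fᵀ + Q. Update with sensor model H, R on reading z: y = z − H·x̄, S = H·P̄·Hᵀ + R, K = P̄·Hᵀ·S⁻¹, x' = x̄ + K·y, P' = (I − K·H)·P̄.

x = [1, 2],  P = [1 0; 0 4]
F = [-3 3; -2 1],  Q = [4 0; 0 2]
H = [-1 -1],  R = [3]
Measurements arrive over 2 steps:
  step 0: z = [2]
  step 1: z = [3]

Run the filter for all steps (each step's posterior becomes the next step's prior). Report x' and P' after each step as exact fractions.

step 0: x' = [-41/98, -10/7], P' = [313/98 -8/7; -8/7 2]
step 1: x' = [-42956/16323, -6196/16323], P' = [47011/16323 -15622/16323; -15622/16323 32320/16323]

step 0: x̄ = F·x = [3, 0]
step 0: P̄ = F·P·Fᵀ + Q = [49 18; 18 10]
step 0: y = z − H·x̄ = [5]
step 0: S = H·P̄·Hᵀ + R = [98]
step 0: K = P̄·Hᵀ·S⁻¹ = [-67/98; -2/7]
step 0: x' = x̄ + K·y = [-41/98, -10/7]
step 0: P' = (I − K·H)·P̄ = [313/98 -8/7; -8/7 2]
step 1: x̄ = F·x = [-297/98, -29/49]
step 1: P̄ = F·P·Fᵀ + Q = [6989/98 1737/49; 1737/49 1046/49]
step 1: y = z − H·x̄ = [-61/98]
step 1: S = H·P̄·Hᵀ + R = [16323/98]
step 1: K = P̄·Hᵀ·S⁻¹ = [-10463/16323; -5566/16323]
step 1: x' = x̄ + K·y = [-42956/16323, -6196/16323]
step 1: P' = (I − K·H)·P̄ = [47011/16323 -15622/16323; -15622/16323 32320/16323]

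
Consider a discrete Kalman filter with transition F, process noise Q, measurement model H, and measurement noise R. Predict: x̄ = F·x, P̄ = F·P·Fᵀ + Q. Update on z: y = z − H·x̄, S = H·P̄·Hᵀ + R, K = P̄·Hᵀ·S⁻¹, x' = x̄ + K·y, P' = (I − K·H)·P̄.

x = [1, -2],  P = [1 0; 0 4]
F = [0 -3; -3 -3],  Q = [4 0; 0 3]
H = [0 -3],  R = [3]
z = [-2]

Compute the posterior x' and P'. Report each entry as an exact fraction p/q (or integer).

x' = [618/145, 99/145]
P' = [1912/145 36/145; 36/145 48/145]

x̄ = F·x = [6, 3]
P̄ = F·P·Fᵀ + Q = [40 36; 36 48]
y = z − H·x̄ = [7]
S = H·P̄·Hᵀ + R = [435]
K = P̄·Hᵀ·S⁻¹ = [-36/145; -48/145]
x' = x̄ + K·y = [618/145, 99/145]
P' = (I − K·H)·P̄ = [1912/145 36/145; 36/145 48/145]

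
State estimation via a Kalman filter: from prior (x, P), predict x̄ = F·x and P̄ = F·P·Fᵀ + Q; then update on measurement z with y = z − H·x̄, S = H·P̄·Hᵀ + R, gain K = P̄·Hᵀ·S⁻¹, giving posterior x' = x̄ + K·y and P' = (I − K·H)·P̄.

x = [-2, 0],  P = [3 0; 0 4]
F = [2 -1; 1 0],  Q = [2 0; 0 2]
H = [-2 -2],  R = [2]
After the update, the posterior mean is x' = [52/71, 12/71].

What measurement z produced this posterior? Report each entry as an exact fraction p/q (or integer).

x̄ = F·x = [-4, -2]
P̄ = F·P·Fᵀ + Q = [18 6; 6 5]
S = H·P̄·Hᵀ + R = [142]
K = P̄·Hᵀ·S⁻¹ = [-24/71; -11/71]
x' − x̄ = [336/71, 154/71] = K·y
y = (KᵀK)⁻¹·Kᵀ·(x' − x̄) = [-14]
z = y + H·x̄ = [-14] + [12] = [-2]

z = [-2]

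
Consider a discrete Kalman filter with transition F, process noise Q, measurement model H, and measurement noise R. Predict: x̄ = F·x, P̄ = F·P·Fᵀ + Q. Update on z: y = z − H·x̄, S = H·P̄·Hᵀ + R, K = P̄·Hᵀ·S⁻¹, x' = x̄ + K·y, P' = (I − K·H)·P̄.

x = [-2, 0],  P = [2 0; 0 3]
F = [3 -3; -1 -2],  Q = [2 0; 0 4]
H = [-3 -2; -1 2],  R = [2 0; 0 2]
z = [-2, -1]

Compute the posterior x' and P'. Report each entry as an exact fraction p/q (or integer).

x̄ = F·x = [-6, 2]
P̄ = F·P·Fᵀ + Q = [47 12; 12 18]
y = z − H·x̄ = [-16, -11]
S = H·P̄·Hᵀ + R = [641 21; 21 73]
K = P̄·Hᵀ·S⁻¹ = [-5781/23176 -5639/23176; -360/2897 1056/2897]
x' = x̄ + K·y = [15469/23176, -62/2897]
P' = (I − K·H)·P̄ = [2855/11588 -348/2897; -348/2897 882/2897]

x' = [15469/23176, -62/2897]
P' = [2855/11588 -348/2897; -348/2897 882/2897]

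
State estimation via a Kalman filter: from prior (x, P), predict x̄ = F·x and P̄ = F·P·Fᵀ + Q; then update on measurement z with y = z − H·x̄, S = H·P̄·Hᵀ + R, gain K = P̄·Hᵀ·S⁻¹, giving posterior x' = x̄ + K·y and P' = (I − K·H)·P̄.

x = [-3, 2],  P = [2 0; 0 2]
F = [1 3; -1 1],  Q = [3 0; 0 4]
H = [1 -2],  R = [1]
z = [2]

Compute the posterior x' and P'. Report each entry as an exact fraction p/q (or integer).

x' = [51/8, 23/10]
P' = [139/8 17/2; 17/2 22/5]

x̄ = F·x = [3, 5]
P̄ = F·P·Fᵀ + Q = [23 4; 4 8]
y = z − H·x̄ = [9]
S = H·P̄·Hᵀ + R = [40]
K = P̄·Hᵀ·S⁻¹ = [3/8; -3/10]
x' = x̄ + K·y = [51/8, 23/10]
P' = (I − K·H)·P̄ = [139/8 17/2; 17/2 22/5]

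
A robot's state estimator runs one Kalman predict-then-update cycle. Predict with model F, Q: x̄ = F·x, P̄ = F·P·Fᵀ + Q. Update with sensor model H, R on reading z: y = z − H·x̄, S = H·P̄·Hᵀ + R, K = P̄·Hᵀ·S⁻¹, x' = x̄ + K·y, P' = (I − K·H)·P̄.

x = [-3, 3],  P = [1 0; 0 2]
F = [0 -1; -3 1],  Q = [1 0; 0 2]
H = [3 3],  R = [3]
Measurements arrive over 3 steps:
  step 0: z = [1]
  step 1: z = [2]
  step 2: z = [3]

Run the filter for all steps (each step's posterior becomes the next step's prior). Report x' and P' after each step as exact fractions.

step 0: x̄ = F·x = [-3, 12]
step 0: P̄ = F·P·Fᵀ + Q = [3 -2; -2 13]
step 0: y = z − H·x̄ = [-26]
step 0: S = H·P̄·Hᵀ + R = [111]
step 0: K = P̄·Hᵀ·S⁻¹ = [1/37; 11/37]
step 0: x' = x̄ + K·y = [-137/37, 158/37]
step 0: P' = (I − K·H)·P̄ = [108/37 -107/37; -107/37 118/37]
step 1: x̄ = F·x = [-158/37, 569/37]
step 1: P̄ = F·P·Fᵀ + Q = [155/37 -439/37; -439/37 1806/37]
step 1: y = z − H·x̄ = [-1159/37]
step 1: S = H·P̄·Hᵀ + R = [9858/37]
step 1: K = P̄·Hᵀ·S⁻¹ = [-142/1643; 1367/3286]
step 1: x' = x̄ + K·y = [-2568/1643, 7713/3286]
step 1: P' = (I − K·H)·P̄ = [3613/1643 -3755/1643; -3755/1643 8877/3286]
step 2: x̄ = F·x = [-7713/3286, 23121/3286]
step 2: P̄ = F·P·Fᵀ + Q = [12163/3286 -31407/3286; -31407/3286 125543/3286]
step 2: y = z − H·x̄ = [-18183/1643]
step 2: S = H·P̄·Hᵀ + R = [341943/1643]
step 2: K = P̄·Hᵀ·S⁻¹ = [-9622/113981; 6724/16283]
step 2: x' = x̄ + K·y = [-16953/11998, 4227/1714]
step 2: P' = (I − K·H)·P̄ = [505693/227962 -74991/32566; -74991/32566 88439/32566]

step 0: x' = [-137/37, 158/37], P' = [108/37 -107/37; -107/37 118/37]
step 1: x' = [-2568/1643, 7713/3286], P' = [3613/1643 -3755/1643; -3755/1643 8877/3286]
step 2: x' = [-16953/11998, 4227/1714], P' = [505693/227962 -74991/32566; -74991/32566 88439/32566]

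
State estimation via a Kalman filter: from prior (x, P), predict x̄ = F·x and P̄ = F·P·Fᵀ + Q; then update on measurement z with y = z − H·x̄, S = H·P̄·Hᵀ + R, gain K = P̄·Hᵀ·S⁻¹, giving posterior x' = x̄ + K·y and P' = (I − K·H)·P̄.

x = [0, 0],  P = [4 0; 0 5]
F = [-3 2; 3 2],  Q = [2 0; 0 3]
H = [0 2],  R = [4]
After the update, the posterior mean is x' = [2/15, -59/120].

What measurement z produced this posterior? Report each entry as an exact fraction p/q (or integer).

x̄ = F·x = [0, 0]
P̄ = F·P·Fᵀ + Q = [58 -16; -16 59]
S = H·P̄·Hᵀ + R = [240]
K = P̄·Hᵀ·S⁻¹ = [-2/15; 59/120]
x' − x̄ = [2/15, -59/120] = K·y
y = (KᵀK)⁻¹·Kᵀ·(x' − x̄) = [-1]
z = y + H·x̄ = [-1] + [0] = [-1]

z = [-1]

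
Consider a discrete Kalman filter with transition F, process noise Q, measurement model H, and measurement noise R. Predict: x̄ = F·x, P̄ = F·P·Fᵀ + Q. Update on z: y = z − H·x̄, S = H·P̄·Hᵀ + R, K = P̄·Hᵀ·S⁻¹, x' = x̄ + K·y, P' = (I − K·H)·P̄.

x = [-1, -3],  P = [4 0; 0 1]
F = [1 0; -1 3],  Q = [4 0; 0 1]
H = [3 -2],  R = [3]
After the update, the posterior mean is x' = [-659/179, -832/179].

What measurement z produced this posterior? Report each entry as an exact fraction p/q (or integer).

z = [-2]

x̄ = F·x = [-1, -8]
P̄ = F·P·Fᵀ + Q = [8 -4; -4 14]
S = H·P̄·Hᵀ + R = [179]
K = P̄·Hᵀ·S⁻¹ = [32/179; -40/179]
x' − x̄ = [-480/179, 600/179] = K·y
y = (KᵀK)⁻¹·Kᵀ·(x' − x̄) = [-15]
z = y + H·x̄ = [-15] + [13] = [-2]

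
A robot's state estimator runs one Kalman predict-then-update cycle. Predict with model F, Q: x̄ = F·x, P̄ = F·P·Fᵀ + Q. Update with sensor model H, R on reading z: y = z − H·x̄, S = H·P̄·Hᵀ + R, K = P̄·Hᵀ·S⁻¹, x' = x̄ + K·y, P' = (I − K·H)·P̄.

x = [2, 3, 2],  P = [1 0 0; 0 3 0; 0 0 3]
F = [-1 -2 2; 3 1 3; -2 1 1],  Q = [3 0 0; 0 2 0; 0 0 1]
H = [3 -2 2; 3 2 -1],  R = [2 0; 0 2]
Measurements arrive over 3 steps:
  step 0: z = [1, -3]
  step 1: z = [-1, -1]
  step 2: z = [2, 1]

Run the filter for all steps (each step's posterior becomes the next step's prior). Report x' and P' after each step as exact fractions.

step 0: x' = [-7133/8537, 64321/51222, 24427/8537], P' = [9958/25611 -10762/8537 -43178/25611; -10762/8537 305441/51222 65235/8537; -43178/25611 65235/8537 261682/25611]
step 1: x' = [-97432111/387943855, -48643216/387943855, -39250892/387943855], P' = [1523063486/5043270115 -4811335744/5043270115 -6250918078/5043270115; -4811335744/5043270115 24949751701/5043270115 30811976952/5043270115; -6250918078/5043270115 30811976952/5043270115 40015446184/5043270115]
step 2: x' = [10533784894657/32738728339511, 73771800334081/130954913358044, 36181180675331/32738728339511], P' = [9787845986322/32738728339511 -30683419993775/32738728339511 -39843397235910/32738728339511; -30683419993775/32738728339511 635633565794559/130954913358044 195958494268152/32738728339511; -39843397235910/32738728339511 195958494268152/32738728339511 254370494023048/32738728339511]

step 0: x̄ = F·x = [-4, 15, 1]
step 0: P̄ = F·P·Fᵀ + Q = [28 9 2; 9 41 6; 2 6 11]
step 0: y = z − H·x̄ = [41, -20]
step 0: S = H·P̄·Hᵀ + R = [330 108; 108 501]
step 0: K = P̄·Hᵀ·S⁻¹ = [4045/25611 4240/25611; -10889/51222 6439/25611; 1210/25611 97/25611]
step 0: x' = x̄ + K·y = [-7133/8537, 64321/51222, 24427/8537]
step 0: P' = (I − K·H)·P̄ = [9958/25611 -10762/8537 -43178/25611; -10762/8537 305441/51222 65235/8537; -43178/25611 65235/8537 261682/25611]
step 1: x̄ = F·x = [103640/25611, 375613/51222, 296479/51222]
step 1: P̄ = F·P·Fᵀ + Q = [222329/25611 548425/25611 118957/8537; 548425/25611 5704025/51222 3516173/51222; 118957/8537 3516173/51222 2346223/51222]
step 1: y = z − H·x̄ = [-85799/8537, -1127809/51222]
step 1: S = H·P̄·Hᵀ + R = [1789339/25611 -134180/25611; -134180/25611 24081745/51222]
step 1: K = P̄·Hᵀ·S⁻¹ = [169002579/1008654023 598718524/5043270115; -270955673/1008654023 2326759609/5043270115; -34581577/1008654023 1427876743/5043270115]
step 1: x' = x̄ + K·y = [-97432111/387943855, -48643216/387943855, -39250892/387943855]
step 1: P' = (I − K·H)·P̄ = [1523063486/5043270115 -4811335744/5043270115 -6250918078/5043270115; -4811335744/5043270115 24949751701/5043270115 30811976952/5043270115; -6250918078/5043270115 30811976952/5043270115 40015446184/5043270115]
step 2: x̄ = F·x = [116216759/387943855, -91738445/77588771, 106970114/387943855]
step 2: P̄ = F·P·Fᵀ + Q = [35776179091/5043270115 15460534282/1008654023 49998099096/5043270115; 15460534282/1008654023 90474040161/1008654023 54609407127/1008654023; 49998099096/5043270115 54609407127/1008654023 181973691136/5043270115]
step 2: y = z − H·x̄ = [-140817449/77588771, 1063648142/387943855]
step 2: S = H·P̄·Hᵀ + R = [71483313393/1008654023 -12633212515/1008654023; -12633212515/1008654023 1858981966209/5043270115]
step 2: K = P̄·Hᵀ·S⁻¹ = [5521791737348/32738728339511 3920047603663/32738728339511; -35900108684601/130954913358044 59616057295605/130954913358044; -1353096098969/32738728339511 9008151402763/32738728339511]
step 2: x' = x̄ + K·y = [10533784894657/32738728339511, 73771800334081/130954913358044, 36181180675331/32738728339511]
step 2: P' = (I − K·H)·P̄ = [9787845986322/32738728339511 -30683419993775/32738728339511 -39843397235910/32738728339511; -30683419993775/32738728339511 635633565794559/130954913358044 195958494268152/32738728339511; -39843397235910/32738728339511 195958494268152/32738728339511 254370494023048/32738728339511]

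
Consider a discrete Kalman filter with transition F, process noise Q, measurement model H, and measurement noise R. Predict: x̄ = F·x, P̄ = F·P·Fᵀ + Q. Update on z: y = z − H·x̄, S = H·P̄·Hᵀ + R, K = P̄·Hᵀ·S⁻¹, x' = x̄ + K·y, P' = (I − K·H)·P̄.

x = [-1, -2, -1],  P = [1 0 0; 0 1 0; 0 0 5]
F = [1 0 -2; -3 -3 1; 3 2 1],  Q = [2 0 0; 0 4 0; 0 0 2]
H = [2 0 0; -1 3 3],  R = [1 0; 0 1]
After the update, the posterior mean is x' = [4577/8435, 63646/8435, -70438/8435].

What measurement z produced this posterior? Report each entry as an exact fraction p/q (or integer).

x̄ = F·x = [1, 8, -8]
P̄ = F·P·Fᵀ + Q = [23 -13 -7; -13 27 -10; -7 -10 20]
S = H·P̄·Hᵀ + R = [93 -166; -166 387]
K = P̄·Hᵀ·S⁻¹ = [4024/8435 -83/8435; 562/8435 1636/8435; 724/8435 1117/8435]
x' − x̄ = [-3858/8435, -3834/8435, -2958/8435] = K·y
y = (KᵀK)⁻¹·Kᵀ·(x' − x̄) = [-1, -2]
z = y + H·x̄ = [-1, -2] + [2, -1] = [1, -3]

z = [1, -3]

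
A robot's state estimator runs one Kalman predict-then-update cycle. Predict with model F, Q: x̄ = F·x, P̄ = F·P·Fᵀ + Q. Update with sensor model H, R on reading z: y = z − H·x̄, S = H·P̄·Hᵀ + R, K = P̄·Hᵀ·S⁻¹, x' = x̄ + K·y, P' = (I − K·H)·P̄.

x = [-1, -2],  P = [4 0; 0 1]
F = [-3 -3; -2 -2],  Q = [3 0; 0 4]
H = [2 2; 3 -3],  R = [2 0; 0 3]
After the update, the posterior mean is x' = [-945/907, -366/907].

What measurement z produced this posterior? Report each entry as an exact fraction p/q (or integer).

x̄ = F·x = [9, 6]
P̄ = F·P·Fᵀ + Q = [48 30; 30 24]
S = H·P̄·Hᵀ + R = [530 144; 144 111]
K = P̄·Hᵀ·S⁻¹ = [1590/6349 1026/6349; 1566/6349 -1002/6349]
x' − x̄ = [-9108/907, -5808/907] = K·y
y = (KᵀK)⁻¹·Kᵀ·(x' − x̄) = [-33, -11]
z = y + H·x̄ = [-33, -11] + [30, 9] = [-3, -2]

z = [-3, -2]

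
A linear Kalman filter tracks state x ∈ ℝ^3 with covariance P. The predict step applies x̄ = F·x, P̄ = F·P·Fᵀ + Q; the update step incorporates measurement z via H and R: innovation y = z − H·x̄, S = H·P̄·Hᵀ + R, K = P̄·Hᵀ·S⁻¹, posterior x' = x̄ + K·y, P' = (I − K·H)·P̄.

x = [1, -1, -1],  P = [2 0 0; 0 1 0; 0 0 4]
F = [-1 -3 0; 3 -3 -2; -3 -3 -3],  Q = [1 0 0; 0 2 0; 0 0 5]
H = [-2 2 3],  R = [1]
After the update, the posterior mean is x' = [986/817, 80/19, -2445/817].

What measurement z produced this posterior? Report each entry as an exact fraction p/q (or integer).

z = [-3]

x̄ = F·x = [2, 8, 3]
P̄ = F·P·Fᵀ + Q = [12 3 15; 3 45 15; 15 15 68]
S = H·P̄·Hᵀ + R = [817]
K = P̄·Hᵀ·S⁻¹ = [27/817; 3/19; 204/817]
x' − x̄ = [-648/817, -72/19, -4896/817] = K·y
y = (KᵀK)⁻¹·Kᵀ·(x' − x̄) = [-24]
z = y + H·x̄ = [-24] + [21] = [-3]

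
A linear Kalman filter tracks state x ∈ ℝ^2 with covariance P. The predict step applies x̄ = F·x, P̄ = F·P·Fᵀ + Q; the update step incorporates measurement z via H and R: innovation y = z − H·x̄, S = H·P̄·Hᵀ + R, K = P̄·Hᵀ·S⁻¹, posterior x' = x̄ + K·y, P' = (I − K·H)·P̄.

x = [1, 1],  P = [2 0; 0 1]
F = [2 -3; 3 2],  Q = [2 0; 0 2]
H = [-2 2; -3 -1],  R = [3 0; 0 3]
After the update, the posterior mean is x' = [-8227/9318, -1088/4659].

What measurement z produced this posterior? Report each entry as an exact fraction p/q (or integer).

x̄ = F·x = [-1, 5]
P̄ = F·P·Fᵀ + Q = [19 6; 6 24]
S = H·P̄·Hᵀ + R = [127 42; 42 234]
K = P̄·Hᵀ·S⁻¹ = [-191/1553 -2303/9318; 566/1553 -1141/4659]
x' − x̄ = [1091/9318, -24383/4659] = K·y
y = (KᵀK)⁻¹·Kᵀ·(x' − x̄) = [-11, 5]
z = y + H·x̄ = [-11, 5] + [12, -2] = [1, 3]

z = [1, 3]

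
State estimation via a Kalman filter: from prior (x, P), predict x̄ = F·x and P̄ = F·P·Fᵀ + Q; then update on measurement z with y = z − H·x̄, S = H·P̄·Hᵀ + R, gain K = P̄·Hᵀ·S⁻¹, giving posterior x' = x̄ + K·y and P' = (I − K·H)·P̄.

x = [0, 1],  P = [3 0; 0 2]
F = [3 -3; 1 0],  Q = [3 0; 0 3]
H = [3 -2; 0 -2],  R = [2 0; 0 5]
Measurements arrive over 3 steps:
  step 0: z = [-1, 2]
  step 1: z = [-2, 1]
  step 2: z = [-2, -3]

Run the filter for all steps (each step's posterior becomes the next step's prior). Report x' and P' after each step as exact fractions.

step 0: x' = [-3939/4625, -138/185], P' = [3138/4625 126/185; 126/185 75/74]
step 1: x' = [-10713024/10845013, -5630289/10845013], P' = [6238470/10845013 6091830/10845013; 6091830/10845013 9479085/10845013]
step 2: x' = [-1355441013/6171748862, 4543234863/6171748862], P' = [1770943629/3085874431 1726199865/3085874431; 1726199865/3085874431 2684583870/3085874431]

step 0: x̄ = F·x = [-3, 0]
step 0: P̄ = F·P·Fᵀ + Q = [48 9; 9 6]
step 0: y = z − H·x̄ = [8, 2]
step 0: S = H·P̄·Hᵀ + R = [350 -30; -30 29]
step 0: K = P̄·Hᵀ·S⁻¹ = [1557/4625 -252/925; 3/370 -15/37]
step 0: x' = x̄ + K·y = [-3939/4625, -138/185]
step 0: P' = (I − K·H)·P̄ = [3138/4625 126/185; 126/185 75/74]
step 1: x̄ = F·x = [-1467/4625, -3939/4625]
step 1: P̄ = F·P·Fᵀ + Q = [55209/9250 -36/4625; -36/4625 17013/4625]
step 1: y = z − H·x̄ = [-12727/4625, -3253/4625]
step 1: S = H·P̄·Hᵀ + R = [652349/9250 68268/4625; 68268/4625 91177/4625]
step 1: K = P̄·Hᵀ·S⁻¹ = [3265875/10845013 -2436732/10845013; -341340/10845013 -3791634/10845013]
step 1: x' = x̄ + K·y = [-10713024/10845013, -5630289/10845013]
step 1: P' = (I − K·H)·P̄ = [6238470/10845013 6091830/10845013; 6091830/10845013 9479085/10845013]
step 2: x̄ = F·x = [-15248205/10845013, -10713024/10845013]
step 2: P̄ = F·P·Fᵀ + Q = [64340094/10845013 439920/10845013; 439920/10845013 38773509/10845013]
step 2: y = z − H·x̄ = [2628541/10845013, -53961087/10845013]
step 2: S = H·P̄·Hᵀ + R = [750565868/10845013 152454516/10845013; 152454516/10845013 209319101/10845013]
step 2: K = P̄·Hᵀ·S⁻¹ = [1860431157/6171748862 -690479946/3085874431; -190568145/6171748862 -1073833548/3085874431]
step 2: x' = x̄ + K·y = [-1355441013/6171748862, 4543234863/6171748862]
step 2: P' = (I − K·H)·P̄ = [1770943629/3085874431 1726199865/3085874431; 1726199865/3085874431 2684583870/3085874431]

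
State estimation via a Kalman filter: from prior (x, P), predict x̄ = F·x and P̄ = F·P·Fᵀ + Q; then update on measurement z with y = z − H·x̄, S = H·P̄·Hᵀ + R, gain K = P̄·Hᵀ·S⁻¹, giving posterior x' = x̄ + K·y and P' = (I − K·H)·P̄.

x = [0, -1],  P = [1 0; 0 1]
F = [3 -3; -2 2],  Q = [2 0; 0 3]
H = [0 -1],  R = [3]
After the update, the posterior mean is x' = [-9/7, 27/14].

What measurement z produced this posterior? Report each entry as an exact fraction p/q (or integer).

z = [-3]

x̄ = F·x = [3, -2]
P̄ = F·P·Fᵀ + Q = [20 -12; -12 11]
S = H·P̄·Hᵀ + R = [14]
K = P̄·Hᵀ·S⁻¹ = [6/7; -11/14]
x' − x̄ = [-30/7, 55/14] = K·y
y = (KᵀK)⁻¹·Kᵀ·(x' − x̄) = [-5]
z = y + H·x̄ = [-5] + [2] = [-3]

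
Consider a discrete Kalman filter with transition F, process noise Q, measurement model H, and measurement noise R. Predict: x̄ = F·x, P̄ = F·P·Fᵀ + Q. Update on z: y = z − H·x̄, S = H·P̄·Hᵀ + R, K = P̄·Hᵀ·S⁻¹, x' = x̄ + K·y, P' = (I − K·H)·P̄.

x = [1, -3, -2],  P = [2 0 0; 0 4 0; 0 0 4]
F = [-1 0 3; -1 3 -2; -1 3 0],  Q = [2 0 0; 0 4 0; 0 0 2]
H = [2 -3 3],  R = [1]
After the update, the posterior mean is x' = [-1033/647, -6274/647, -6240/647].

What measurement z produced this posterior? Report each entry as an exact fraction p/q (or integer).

z = [-3]

x̄ = F·x = [-7, -6, -10]
P̄ = F·P·Fᵀ + Q = [40 -22 2; -22 58 38; 2 38 40]
S = H·P̄·Hᵀ + R = [647]
K = P̄·Hᵀ·S⁻¹ = [152/647; -104/647; 10/647]
x' − x̄ = [3496/647, -2392/647, 230/647] = K·y
y = (KᵀK)⁻¹·Kᵀ·(x' − x̄) = [23]
z = y + H·x̄ = [23] + [-26] = [-3]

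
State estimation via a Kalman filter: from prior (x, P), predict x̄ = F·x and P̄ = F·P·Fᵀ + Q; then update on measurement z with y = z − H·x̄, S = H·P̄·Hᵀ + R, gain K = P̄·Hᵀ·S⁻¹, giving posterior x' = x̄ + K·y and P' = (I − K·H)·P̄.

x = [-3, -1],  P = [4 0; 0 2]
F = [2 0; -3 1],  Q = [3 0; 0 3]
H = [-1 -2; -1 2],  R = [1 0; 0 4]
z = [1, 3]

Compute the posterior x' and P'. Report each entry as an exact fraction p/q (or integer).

x' = [-7733/3879, 234/431]
P' = [4136/3879 -146/431; -146/431 131/431]

x̄ = F·x = [-6, 8]
P̄ = F·P·Fᵀ + Q = [19 -24; -24 41]
y = z − H·x̄ = [11, -19]
S = H·P̄·Hᵀ + R = [88 -145; -145 283]
K = P̄·Hᵀ·S⁻¹ = [-1508/3879 -1691/3879; -116/431 102/431]
x' = x̄ + K·y = [-7733/3879, 234/431]
P' = (I − K·H)·P̄ = [4136/3879 -146/431; -146/431 131/431]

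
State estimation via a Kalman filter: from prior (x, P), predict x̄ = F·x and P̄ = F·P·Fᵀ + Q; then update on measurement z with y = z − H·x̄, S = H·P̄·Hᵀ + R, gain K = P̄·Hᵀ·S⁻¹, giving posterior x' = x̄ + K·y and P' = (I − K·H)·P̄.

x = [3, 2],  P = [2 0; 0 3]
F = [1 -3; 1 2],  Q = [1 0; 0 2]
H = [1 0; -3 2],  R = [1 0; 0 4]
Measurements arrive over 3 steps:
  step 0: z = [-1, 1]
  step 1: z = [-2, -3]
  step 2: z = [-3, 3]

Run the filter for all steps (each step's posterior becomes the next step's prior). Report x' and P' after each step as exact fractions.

step 0: x̄ = F·x = [-3, 7]
step 0: P̄ = F·P·Fᵀ + Q = [30 -16; -16 16]
step 0: y = z − H·x̄ = [2, -22]
step 0: S = H·P̄·Hᵀ + R = [31 -122; -122 530]
step 0: K = P̄·Hᵀ·S⁻¹ = [508/773 -61/773; 640/773 264/773]
step 0: x' = x̄ + K·y = [39/773, 883/773]
step 0: P' = (I − K·H)·P̄ = [508/773 640/773; 640/773 1488/773]
step 1: x̄ = F·x = [-2610/773, 1805/773]
step 1: P̄ = F·P·Fᵀ + Q = [10833/773 -9060/773; -9060/773 10566/773]
step 1: y = z − H·x̄ = [1064/773, -13759/773]
step 1: S = H·P̄·Hᵀ + R = [11606/773 -50619/773; -50619/773 251573/773]
step 1: K = P̄·Hᵀ·S⁻¹ = [210876/462449 -50619/462449; 215076/462449 132084/462449]
step 1: x' = x̄ + K·y = [-370185/462449, -975139/462449]
step 1: P' = (I − K·H)·P̄ = [210876/462449 215076/462449; 215076/462449 586782/462449]
step 2: x̄ = F·x = [2555232/462449, -2320463/462449]
step 2: P̄ = F·P·Fᵀ + Q = [4663907/462449 -3524892/462449; -3524892/462449 4343206/462449]
step 2: y = z − H·x̄ = [-3942579/462449, 13693969/462449]
step 2: S = H·P̄·Hᵀ + R = [5126356/462449 -21041505/462449; -21041505/462449 103496487/462449]
step 2: K = P̄·Hᵀ·S⁻¹ = [28798172/63297001 -7013835/63297001; 29169588/63297001 53130532/189891003]
step 2: x' = x̄ + K·y = [-103466079/63297001, -125586613/189891003]
step 2: P' = (I − K·H)·P̄ = [28798172/63297001 29169588/63297001; 29169588/63297001 237524210/189891003]

step 0: x' = [39/773, 883/773], P' = [508/773 640/773; 640/773 1488/773]
step 1: x' = [-370185/462449, -975139/462449], P' = [210876/462449 215076/462449; 215076/462449 586782/462449]
step 2: x' = [-103466079/63297001, -125586613/189891003], P' = [28798172/63297001 29169588/63297001; 29169588/63297001 237524210/189891003]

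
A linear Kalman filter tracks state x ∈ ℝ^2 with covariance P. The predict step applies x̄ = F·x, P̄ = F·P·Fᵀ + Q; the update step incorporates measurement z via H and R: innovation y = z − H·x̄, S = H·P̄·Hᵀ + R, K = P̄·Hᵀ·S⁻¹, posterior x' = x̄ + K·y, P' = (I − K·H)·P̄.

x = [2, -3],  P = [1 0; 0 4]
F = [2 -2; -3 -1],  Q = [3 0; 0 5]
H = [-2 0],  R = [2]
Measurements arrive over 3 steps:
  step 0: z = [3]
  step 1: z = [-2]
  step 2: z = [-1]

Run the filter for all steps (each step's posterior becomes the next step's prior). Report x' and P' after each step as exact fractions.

step 0: x̄ = F·x = [10, -3]
step 0: P̄ = F·P·Fᵀ + Q = [23 2; 2 18]
step 0: y = z − H·x̄ = [23]
step 0: S = H·P̄·Hᵀ + R = [94]
step 0: K = P̄·Hᵀ·S⁻¹ = [-23/47; -2/47]
step 0: x' = x̄ + K·y = [-59/47, -187/47]
step 0: P' = (I − K·H)·P̄ = [23/47 2/47; 2/47 838/47]
step 1: x̄ = F·x = [256/47, 364/47]
step 1: P̄ = F·P·Fᵀ + Q = [3569/47 1546/47; 1546/47 1292/47]
step 1: y = z − H·x̄ = [418/47]
step 1: S = H·P̄·Hᵀ + R = [14370/47]
step 1: K = P̄·Hᵀ·S⁻¹ = [-3569/7185; -1546/7185]
step 1: x' = x̄ + K·y = [7394/7185, 41896/7185]
step 1: P' = (I − K·H)·P̄ = [3569/7185 1546/7185; 1546/7185 95804/7185]
step 2: x̄ = F·x = [-69004/7185, -64078/7185]
step 2: P̄ = F·P·Fᵀ + Q = [406679/7185 176378/7185; 176378/7185 173126/7185]
step 2: y = z − H·x̄ = [-145193/7185]
step 2: S = H·P̄·Hᵀ + R = [1641086/7185]
step 2: K = P̄·Hᵀ·S⁻¹ = [-406679/820543; -176378/820543]
step 2: x' = x̄ + K·y = [337675/820543, -3753640/820543]
step 2: P' = (I − K·H)·P̄ = [406679/820543 176378/820543; 176378/820543 11111890/820543]

step 0: x' = [-59/47, -187/47], P' = [23/47 2/47; 2/47 838/47]
step 1: x' = [7394/7185, 41896/7185], P' = [3569/7185 1546/7185; 1546/7185 95804/7185]
step 2: x' = [337675/820543, -3753640/820543], P' = [406679/820543 176378/820543; 176378/820543 11111890/820543]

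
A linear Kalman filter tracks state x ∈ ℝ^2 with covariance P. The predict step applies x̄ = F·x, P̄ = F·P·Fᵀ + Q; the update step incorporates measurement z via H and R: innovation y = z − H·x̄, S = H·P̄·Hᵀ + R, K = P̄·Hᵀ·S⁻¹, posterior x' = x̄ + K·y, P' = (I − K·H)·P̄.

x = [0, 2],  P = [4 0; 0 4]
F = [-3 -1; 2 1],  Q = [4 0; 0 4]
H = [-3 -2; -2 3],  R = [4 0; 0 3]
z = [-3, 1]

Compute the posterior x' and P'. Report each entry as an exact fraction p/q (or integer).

x' = [1265/2468, 1673/2468]
P' = [849/3085 81/3085; 81/3085 749/3085]

x̄ = F·x = [-2, 2]
P̄ = F·P·Fᵀ + Q = [44 -28; -28 24]
y = z − H·x̄ = [-5, -9]
S = H·P̄·Hᵀ + R = [160 260; 260 731]
K = P̄·Hᵀ·S⁻¹ = [-2709/12340 -97/617; -1741/12340 139/617]
x' = x̄ + K·y = [1265/2468, 1673/2468]
P' = (I − K·H)·P̄ = [849/3085 81/3085; 81/3085 749/3085]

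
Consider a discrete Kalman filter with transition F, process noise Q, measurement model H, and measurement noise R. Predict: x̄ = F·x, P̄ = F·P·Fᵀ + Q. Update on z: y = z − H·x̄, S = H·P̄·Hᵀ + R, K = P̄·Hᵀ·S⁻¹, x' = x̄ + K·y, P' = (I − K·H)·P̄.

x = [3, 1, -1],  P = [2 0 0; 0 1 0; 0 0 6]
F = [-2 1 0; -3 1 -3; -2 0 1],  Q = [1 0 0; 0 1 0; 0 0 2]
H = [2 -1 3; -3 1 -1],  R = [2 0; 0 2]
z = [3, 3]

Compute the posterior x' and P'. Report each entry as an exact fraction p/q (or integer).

x' = [-15570/3319, -41774/3319, -1259/3319]
P' = [18036/3319 58282/3319 6976/3319; 58282/3319 199030/3319 26532/3319; 6976/3319 26532/3319 4824/3319]

x̄ = F·x = [-5, -5, -7]
P̄ = F·P·Fᵀ + Q = [10 13 8; 13 74 -6; 8 -6 16]
y = z − H·x̄ = [29, -14]
S = H·P̄·Hᵀ + R = [340 -229; -229 164]
K = P̄·Hᵀ·S⁻¹ = [-641/3319 -1401/3319; -1435/3319 -1174/3319; 946/3319 390/3319]
x' = x̄ + K·y = [-15570/3319, -41774/3319, -1259/3319]
P' = (I − K·H)·P̄ = [18036/3319 58282/3319 6976/3319; 58282/3319 199030/3319 26532/3319; 6976/3319 26532/3319 4824/3319]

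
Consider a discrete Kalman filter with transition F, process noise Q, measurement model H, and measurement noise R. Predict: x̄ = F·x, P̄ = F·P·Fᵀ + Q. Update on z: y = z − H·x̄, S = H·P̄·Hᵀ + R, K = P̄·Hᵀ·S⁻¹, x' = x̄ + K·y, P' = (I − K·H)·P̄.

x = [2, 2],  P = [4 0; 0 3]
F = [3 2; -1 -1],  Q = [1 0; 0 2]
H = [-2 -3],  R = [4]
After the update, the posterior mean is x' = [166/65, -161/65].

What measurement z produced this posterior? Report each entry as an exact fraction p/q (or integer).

z = [3]

x̄ = F·x = [10, -4]
P̄ = F·P·Fᵀ + Q = [49 -18; -18 9]
S = H·P̄·Hᵀ + R = [65]
K = P̄·Hᵀ·S⁻¹ = [-44/65; 9/65]
x' − x̄ = [-484/65, 99/65] = K·y
y = (KᵀK)⁻¹·Kᵀ·(x' − x̄) = [11]
z = y + H·x̄ = [11] + [-8] = [3]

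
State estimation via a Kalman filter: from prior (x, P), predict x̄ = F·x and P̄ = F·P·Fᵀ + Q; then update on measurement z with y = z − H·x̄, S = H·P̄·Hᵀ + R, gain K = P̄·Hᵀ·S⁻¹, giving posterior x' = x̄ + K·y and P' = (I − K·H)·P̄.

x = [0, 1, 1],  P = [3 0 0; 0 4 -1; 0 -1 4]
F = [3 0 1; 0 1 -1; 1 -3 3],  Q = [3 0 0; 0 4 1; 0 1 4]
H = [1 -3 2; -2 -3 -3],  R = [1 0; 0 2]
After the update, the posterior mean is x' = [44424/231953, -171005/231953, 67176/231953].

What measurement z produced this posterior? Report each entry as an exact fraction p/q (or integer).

z = [3, 1]

x̄ = F·x = [1, 0, 0]
P̄ = F·P·Fᵀ + Q = [34 -5 24; -5 14 -29; 24 -29 97]
S = H·P̄·Hᵀ + R = [1023 -794; -794 843]
K = P̄·Hᵀ·S⁻¹ = [-17479/231953 -50857/231953; -44845/231953 -27105/231953; 57027/231953 -15626/231953]
x' − x̄ = [-187529/231953, -171005/231953, 67176/231953] = K·y
y = (KᵀK)⁻¹·Kᵀ·(x' − x̄) = [2, 3]
z = y + H·x̄ = [2, 3] + [1, -2] = [3, 1]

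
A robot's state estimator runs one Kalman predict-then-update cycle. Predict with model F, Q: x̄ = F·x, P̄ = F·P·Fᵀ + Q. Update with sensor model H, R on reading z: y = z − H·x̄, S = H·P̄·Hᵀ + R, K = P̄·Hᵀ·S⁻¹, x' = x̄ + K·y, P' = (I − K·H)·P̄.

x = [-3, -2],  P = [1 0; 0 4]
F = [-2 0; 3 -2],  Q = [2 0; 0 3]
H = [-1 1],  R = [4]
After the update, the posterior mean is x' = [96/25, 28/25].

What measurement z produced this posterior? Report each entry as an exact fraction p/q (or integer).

x̄ = F·x = [6, -5]
P̄ = F·P·Fᵀ + Q = [6 -6; -6 28]
S = H·P̄·Hᵀ + R = [50]
K = P̄·Hᵀ·S⁻¹ = [-6/25; 17/25]
x' − x̄ = [-54/25, 153/25] = K·y
y = (KᵀK)⁻¹·Kᵀ·(x' − x̄) = [9]
z = y + H·x̄ = [9] + [-11] = [-2]

z = [-2]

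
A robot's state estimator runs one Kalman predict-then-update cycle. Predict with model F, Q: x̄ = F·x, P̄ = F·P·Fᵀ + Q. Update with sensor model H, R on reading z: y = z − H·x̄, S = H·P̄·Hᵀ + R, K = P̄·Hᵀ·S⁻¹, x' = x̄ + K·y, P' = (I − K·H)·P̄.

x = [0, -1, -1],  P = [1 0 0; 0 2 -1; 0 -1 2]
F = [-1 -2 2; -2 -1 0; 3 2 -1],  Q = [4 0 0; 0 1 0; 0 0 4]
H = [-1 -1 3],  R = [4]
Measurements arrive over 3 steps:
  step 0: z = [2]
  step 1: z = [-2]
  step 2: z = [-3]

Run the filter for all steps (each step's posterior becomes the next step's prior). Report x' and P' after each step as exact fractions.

step 0: x̄ = F·x = [0, 1, -1]
step 0: P̄ = F·P·Fᵀ + Q = [29 8 -21; 8 7 -11; -21 -11 27]
step 0: y = z − H·x̄ = [6]
step 0: S = H·P̄·Hᵀ + R = [491]
step 0: K = P̄·Hᵀ·S⁻¹ = [-100/491; -48/491; 113/491]
step 0: x' = x̄ + K·y = [-600/491, 203/491, 187/491]
step 0: P' = (I − K·H)·P̄ = [4239/491 -872/491 989/491; -872/491 1133/491 23/491; 989/491 23/491 488/491]
step 1: x̄ = F·x = [568/491, 997/491, -1581/491]
step 1: P̄ = F·P·Fᵀ + Q = [5059/491 2382/491 -4188/491; 2382/491 15092/491 -19595/491; -4188/491 -19595/491 28645/491]
step 1: y = z − H·x̄ = [5326/491]
step 1: S = H·P̄·Hᵀ + R = [427382/491]
step 1: K = P̄·Hᵀ·S⁻¹ = [-20005/427382; -76259/427382; 54859/213691]
step 1: x' = x̄ + K·y = [138703/213691, 20310/213691, -93007/213691]
step 1: P' = (I − K·H)·P̄ = [3588443/427382 -1033681/427382 412457/213691; -1033681/427382 1292493/427382 -7704/213691; 412457/213691 -7704/213691 208063/213691]
step 2: x̄ = F·x = [-365337/213691, -297716/213691, 549736/213691]
step 2: P̄ = F·P·Fᵀ + Q = [4821331/427382 1324627/427382 -2816155/427382; 1324627/427382 11938923/427382 -15245457/427382; -2816155/427382 -15245457/427382 22299589/427382]
step 2: y = z − H·x̄ = [-2953334/213691]
step 2: S = H·P̄·Hᵀ + R = [330185009/427382]
step 2: K = P̄·Hᵀ·S⁻¹ = [-14594423/330185009; -58999921/330185009; 12137197/47169287]
step 2: x' = x̄ + K·y = [-362797661/330185009, 355396870/330185009, -46396626/47169287]
step 2: P' = (I − K·H)·P̄ = [3226467275/330185009 -991379670/330185009 103652853/47169287; -991379670/330185009 1078807063/330185009 -7074871/47169287; 103652853/47169287 -7074871/47169287 48375590/47169287]

step 0: x' = [-600/491, 203/491, 187/491], P' = [4239/491 -872/491 989/491; -872/491 1133/491 23/491; 989/491 23/491 488/491]
step 1: x' = [138703/213691, 20310/213691, -93007/213691], P' = [3588443/427382 -1033681/427382 412457/213691; -1033681/427382 1292493/427382 -7704/213691; 412457/213691 -7704/213691 208063/213691]
step 2: x' = [-362797661/330185009, 355396870/330185009, -46396626/47169287], P' = [3226467275/330185009 -991379670/330185009 103652853/47169287; -991379670/330185009 1078807063/330185009 -7074871/47169287; 103652853/47169287 -7074871/47169287 48375590/47169287]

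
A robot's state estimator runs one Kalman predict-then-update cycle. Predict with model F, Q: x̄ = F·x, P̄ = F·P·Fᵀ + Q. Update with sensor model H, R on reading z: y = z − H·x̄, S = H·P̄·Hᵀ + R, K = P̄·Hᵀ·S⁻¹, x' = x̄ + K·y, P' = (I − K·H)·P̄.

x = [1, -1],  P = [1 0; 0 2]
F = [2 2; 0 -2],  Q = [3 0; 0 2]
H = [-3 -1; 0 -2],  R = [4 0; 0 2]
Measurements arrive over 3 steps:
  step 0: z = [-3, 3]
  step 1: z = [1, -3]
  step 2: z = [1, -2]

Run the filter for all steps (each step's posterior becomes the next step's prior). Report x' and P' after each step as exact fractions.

step 0: x̄ = F·x = [0, 2]
step 0: P̄ = F·P·Fᵀ + Q = [15 -8; -8 10]
step 0: y = z − H·x̄ = [-1, 7]
step 0: S = H·P̄·Hᵀ + R = [101 -28; -28 42]
step 0: K = P̄·Hᵀ·S⁻¹ = [-79/247 290/1729; 2/247 -814/1729]
step 0: x' = x̄ + K·y = [369/247, -322/247]
step 0: P' = (I − K·H)·P̄ = [834/1729 -290/1729; -290/1729 814/1729]
step 1: x̄ = F·x = [94/247, 644/247]
step 1: P̄ = F·P·Fᵀ + Q = [9459/1729 -2096/1729; -2096/1729 6714/1729]
step 1: y = z − H·x̄ = [1173/247, 547/247]
step 1: S = H·P̄·Hᵀ + R = [86185/1729 852/1729; 852/1729 30314/1729]
step 1: K = P̄·Hᵀ·S⁻¹ = [-231421/755317 110954/755317; -426/755317 -334566/755317]
step 1: x' = x̄ + K·y = [-565851/755317, 1226384/755317]
step 1: P' = (I − K·H)·P̄ = [345546/755317 -110954/755317; -110954/755317 334566/755317]
step 2: x̄ = F·x = [1321066/755317, -2452768/755317]
step 2: P̄ = F·P·Fᵀ + Q = [4098767/755317 -894448/755317; -894448/755317 2848898/755317]
step 2: y = z − H·x̄ = [2265747/755317, -6416170/755317]
step 2: S = H·P̄·Hᵀ + R = [37392381/755317 331108/755317; 331108/755317 12906226/755317]
step 2: K = P̄·Hᵀ·S⁻¹ = [-97804769/319392313 46779250/319392313; -165554/319392313 -140999966/319392313]
step 2: x' = x̄ + K·y = [-132138105/319392313, 160077694/319392313]
step 2: P' = (I − K·H)·P̄ = [145999442/319392313 -46779250/319392313; -46779250/319392313 140999966/319392313]

step 0: x' = [369/247, -322/247], P' = [834/1729 -290/1729; -290/1729 814/1729]
step 1: x' = [-565851/755317, 1226384/755317], P' = [345546/755317 -110954/755317; -110954/755317 334566/755317]
step 2: x' = [-132138105/319392313, 160077694/319392313], P' = [145999442/319392313 -46779250/319392313; -46779250/319392313 140999966/319392313]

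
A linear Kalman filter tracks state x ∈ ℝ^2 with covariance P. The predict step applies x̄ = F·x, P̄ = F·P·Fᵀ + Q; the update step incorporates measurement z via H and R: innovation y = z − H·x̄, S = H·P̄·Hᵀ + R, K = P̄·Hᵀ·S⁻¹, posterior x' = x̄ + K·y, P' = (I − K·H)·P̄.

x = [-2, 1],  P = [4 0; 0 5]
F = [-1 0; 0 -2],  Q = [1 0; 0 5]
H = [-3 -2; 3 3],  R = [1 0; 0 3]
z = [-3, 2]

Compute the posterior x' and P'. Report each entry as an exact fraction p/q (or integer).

x̄ = F·x = [2, -2]
P̄ = F·P·Fᵀ + Q = [5 0; 0 25]
y = z − H·x̄ = [-1, 2]
S = H·P̄·Hᵀ + R = [146 -195; -195 273]
K = P̄·Hᵀ·S⁻¹ = [-30/47 -245/611; 25/47 400/611]
x' = x̄ + K·y = [1122/611, -747/611]
P' = (I − K·H)·P̄ = [880/611 -1125/611; -1125/611 1525/611]

x' = [1122/611, -747/611]
P' = [880/611 -1125/611; -1125/611 1525/611]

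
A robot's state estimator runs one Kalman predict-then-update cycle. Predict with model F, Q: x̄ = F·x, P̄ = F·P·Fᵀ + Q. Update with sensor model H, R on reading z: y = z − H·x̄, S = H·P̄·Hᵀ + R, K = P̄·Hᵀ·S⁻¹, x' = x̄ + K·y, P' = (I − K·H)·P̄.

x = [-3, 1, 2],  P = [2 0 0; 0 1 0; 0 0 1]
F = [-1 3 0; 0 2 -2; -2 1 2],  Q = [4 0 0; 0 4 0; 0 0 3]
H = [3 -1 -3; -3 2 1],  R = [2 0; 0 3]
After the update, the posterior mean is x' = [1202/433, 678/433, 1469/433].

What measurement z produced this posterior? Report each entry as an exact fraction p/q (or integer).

z = [-3, -1]

x̄ = F·x = [6, -2, 11]
P̄ = F·P·Fᵀ + Q = [15 6 7; 6 12 -2; 7 -2 16]
S = H·P̄·Hᵀ + R = [119 -55; -55 80]
K = P̄·Hᵀ·S⁻¹ = [2/1299 -2104/6495; 236/1299 1136/6495; -499/1299 -2446/6495]
x' − x̄ = [-1396/433, 1544/433, -3294/433] = K·y
y = (KᵀK)⁻¹·Kᵀ·(x' − x̄) = [10, 10]
z = y + H·x̄ = [10, 10] + [-13, -11] = [-3, -1]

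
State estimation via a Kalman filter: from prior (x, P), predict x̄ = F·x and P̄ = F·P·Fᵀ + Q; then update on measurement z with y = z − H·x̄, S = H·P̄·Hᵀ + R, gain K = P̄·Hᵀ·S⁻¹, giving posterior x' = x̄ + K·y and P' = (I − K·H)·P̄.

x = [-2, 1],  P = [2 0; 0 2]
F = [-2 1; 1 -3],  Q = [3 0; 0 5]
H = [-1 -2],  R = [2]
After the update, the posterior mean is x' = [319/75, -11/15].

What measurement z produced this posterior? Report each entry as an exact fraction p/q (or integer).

x̄ = F·x = [5, -5]
P̄ = F·P·Fᵀ + Q = [13 -10; -10 25]
S = H·P̄·Hᵀ + R = [75]
K = P̄·Hᵀ·S⁻¹ = [7/75; -8/15]
x' − x̄ = [-56/75, 64/15] = K·y
y = (KᵀK)⁻¹·Kᵀ·(x' − x̄) = [-8]
z = y + H·x̄ = [-8] + [5] = [-3]

z = [-3]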